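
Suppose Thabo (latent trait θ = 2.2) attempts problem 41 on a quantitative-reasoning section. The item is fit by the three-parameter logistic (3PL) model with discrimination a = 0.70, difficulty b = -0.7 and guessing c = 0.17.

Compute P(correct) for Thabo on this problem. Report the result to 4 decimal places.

P(θ) = c + (1 − c) · 1 / (1 + exp(−a(θ − b)))
Exponent: 0.70 × (2.2 − (-0.7)) = 2.0300
1/(1 + e^{-2.0300}) = 0.8839
P = 0.17 + 0.83 × 0.8839 = 0.9036

0.9036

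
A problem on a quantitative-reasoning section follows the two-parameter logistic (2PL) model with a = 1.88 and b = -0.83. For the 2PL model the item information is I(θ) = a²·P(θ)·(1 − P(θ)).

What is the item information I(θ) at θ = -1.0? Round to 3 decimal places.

0.861

P = 1/(1+e^{0.3196}) = 0.4208
P(1−P) = 0.4208 × 0.5792 = 0.2437
I = a² × P(1−P) = 1.88² × 0.2437 = 0.86141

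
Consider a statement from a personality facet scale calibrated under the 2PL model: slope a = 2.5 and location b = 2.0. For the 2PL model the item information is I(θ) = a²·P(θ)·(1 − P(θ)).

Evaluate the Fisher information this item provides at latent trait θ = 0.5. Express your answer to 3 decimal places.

0.140

P = 1/(1+e^{3.7500}) = 0.0230
P(1−P) = 0.0230 × 0.9770 = 0.0224
I = a² × P(1−P) = 2.5² × 0.0224 = 0.14031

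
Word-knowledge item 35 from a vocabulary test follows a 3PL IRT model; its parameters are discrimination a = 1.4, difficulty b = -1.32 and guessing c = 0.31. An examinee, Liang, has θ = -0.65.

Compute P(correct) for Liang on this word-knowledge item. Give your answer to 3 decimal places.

0.806

P(θ) = c + (1 − c) · 1 / (1 + exp(−a(θ − b)))
Exponent: 1.4 × (-0.65 − (-1.32)) = 0.9380
1/(1 + e^{-0.9380}) = 0.7187
P = 0.31 + 0.69 × 0.7187 = 0.8059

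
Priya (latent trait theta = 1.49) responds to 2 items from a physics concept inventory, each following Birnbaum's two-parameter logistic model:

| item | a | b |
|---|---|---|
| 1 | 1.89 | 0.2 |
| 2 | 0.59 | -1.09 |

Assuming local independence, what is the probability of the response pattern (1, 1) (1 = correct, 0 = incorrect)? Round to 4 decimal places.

0.7549

P(theta) = 1 / (1 + exp(−a(theta − b)))
P_1 = 1/(1+e^{-2.4381}) = 0.9197
P_2 = 1/(1+e^{-1.5222}) = 0.8209
L = P_1 × P_2 = 0.9197 × 0.8209 = 0.75494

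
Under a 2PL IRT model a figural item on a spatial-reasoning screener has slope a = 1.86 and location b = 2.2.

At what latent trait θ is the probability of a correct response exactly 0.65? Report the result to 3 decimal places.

P(θ) = 1 / (1 + exp(−a(θ − b)))
logit = ln(0.6500/0.3500) = 0.6190
θ = b + logit/(a) = 2.2 + 0.6190/1.8600 = 2.5328

2.533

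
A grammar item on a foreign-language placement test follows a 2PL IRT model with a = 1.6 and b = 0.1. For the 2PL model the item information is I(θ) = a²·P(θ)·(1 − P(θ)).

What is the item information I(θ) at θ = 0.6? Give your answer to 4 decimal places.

0.5476

P = 1/(1+e^{-0.8000}) = 0.6900
P(1−P) = 0.6900 × 0.3100 = 0.2139
I = a² × P(1−P) = 1.6² × 0.2139 = 0.54761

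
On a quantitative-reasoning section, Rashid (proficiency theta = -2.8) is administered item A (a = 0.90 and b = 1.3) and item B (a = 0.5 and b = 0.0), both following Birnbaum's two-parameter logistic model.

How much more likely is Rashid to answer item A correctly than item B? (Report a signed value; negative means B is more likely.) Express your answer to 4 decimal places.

-0.1735

P(theta) = 1 / (1 + exp(−a(theta − b)))
P_A = 0.0244
P_B = 0.1978
P_A − P_B = -0.1735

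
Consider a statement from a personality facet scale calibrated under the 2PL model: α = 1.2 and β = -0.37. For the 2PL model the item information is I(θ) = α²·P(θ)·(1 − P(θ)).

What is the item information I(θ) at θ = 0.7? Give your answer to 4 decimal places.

0.2446

P = 1/(1+e^{-1.2840}) = 0.7831
P(1−P) = 0.7831 × 0.2169 = 0.1698
I = α² × P(1−P) = 1.2² × 0.1698 = 0.24457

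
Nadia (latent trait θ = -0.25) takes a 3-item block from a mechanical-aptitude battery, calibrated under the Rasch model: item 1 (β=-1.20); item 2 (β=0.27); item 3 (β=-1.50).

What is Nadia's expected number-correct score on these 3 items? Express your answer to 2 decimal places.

P(θ) = 1 / (1 + exp(−(θ − β)))
P_1 = 1/(1+e^{-0.9500}) = 0.7211
P_2 = 1/(1+e^{0.5200}) = 0.3729
P_3 = 1/(1+e^{-1.2500}) = 0.7773
E[score] = 0.7211 + 0.3729 + 0.7773 = 1.8713

1.87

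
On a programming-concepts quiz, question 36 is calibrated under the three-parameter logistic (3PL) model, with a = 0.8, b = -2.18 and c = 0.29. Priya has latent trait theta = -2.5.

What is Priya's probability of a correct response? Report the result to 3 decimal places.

0.600

P(theta) = c + (1 − c) · 1 / (1 + exp(−a(theta − b)))
Exponent: 0.8 × (-2.5 − (-2.18)) = -0.2560
1/(1 + e^{0.2560}) = 0.4363
P = 0.29 + 0.71 × 0.4363 = 0.5998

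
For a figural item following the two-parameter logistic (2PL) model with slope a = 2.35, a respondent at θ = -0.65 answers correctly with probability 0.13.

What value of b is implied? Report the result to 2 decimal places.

0.16

P(θ) = 1 / (1 + exp(−a(θ − b)))
logit(0.13) = ln(0.13/0.87) = -1.9010
b = θ − logit/(a) = -0.65 − (-1.9010)/2.3500 = 0.1589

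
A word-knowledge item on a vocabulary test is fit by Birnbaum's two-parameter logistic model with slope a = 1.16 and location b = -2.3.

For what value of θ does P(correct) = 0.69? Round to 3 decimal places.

-1.610

P(θ) = 1 / (1 + exp(−a(θ − b)))
logit = ln(0.6900/0.3100) = 0.8001
θ = b + logit/(a) = -2.3 + 0.8001/1.1600 = -1.6102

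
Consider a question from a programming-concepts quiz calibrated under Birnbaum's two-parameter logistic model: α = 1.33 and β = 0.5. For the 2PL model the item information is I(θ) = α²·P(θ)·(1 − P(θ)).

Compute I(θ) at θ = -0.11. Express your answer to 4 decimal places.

0.3768

P = 1/(1+e^{0.8113}) = 0.3076
P(1−P) = 0.3076 × 0.6924 = 0.2130
I = α² × P(1−P) = 1.33² × 0.2130 = 0.37675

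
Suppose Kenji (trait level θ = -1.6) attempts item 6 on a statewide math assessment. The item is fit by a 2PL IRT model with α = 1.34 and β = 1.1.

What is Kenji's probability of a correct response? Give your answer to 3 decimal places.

P(θ) = 1 / (1 + exp(−α(θ − β)))
Exponent: 1.34 × (-1.6 − 1.1) = -3.6180
1/(1 + e^{3.6180}) = 0.0261

0.026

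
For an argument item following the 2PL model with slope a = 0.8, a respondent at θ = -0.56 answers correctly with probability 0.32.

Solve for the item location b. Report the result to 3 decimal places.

0.382

P(θ) = 1 / (1 + exp(−a(θ − b)))
logit(0.32) = ln(0.32/0.68) = -0.7538
b = θ − logit/(a) = -0.56 − (-0.7538)/0.8000 = 0.3822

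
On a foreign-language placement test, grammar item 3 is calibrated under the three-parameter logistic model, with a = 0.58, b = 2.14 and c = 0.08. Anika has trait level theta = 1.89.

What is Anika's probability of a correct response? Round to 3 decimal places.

0.507

P(theta) = c + (1 − c) · 1 / (1 + exp(−a(theta − b)))
Exponent: 0.58 × (1.89 − 2.14) = -0.1450
1/(1 + e^{0.1450}) = 0.4638
P = 0.08 + 0.92 × 0.4638 = 0.5067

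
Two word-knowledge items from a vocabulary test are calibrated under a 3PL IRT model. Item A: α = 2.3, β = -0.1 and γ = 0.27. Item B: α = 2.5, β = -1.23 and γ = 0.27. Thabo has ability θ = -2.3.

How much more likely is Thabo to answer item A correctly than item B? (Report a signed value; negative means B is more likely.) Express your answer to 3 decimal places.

-0.042

P(θ) = γ + (1 − γ) · 1 / (1 + exp(−α(θ − β)))
P_A = 0.2746
P_B = 0.3171
P_A − P_B = -0.0425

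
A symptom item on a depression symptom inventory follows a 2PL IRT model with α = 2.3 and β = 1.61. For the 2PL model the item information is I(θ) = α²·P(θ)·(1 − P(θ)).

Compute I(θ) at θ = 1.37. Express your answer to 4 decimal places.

P = 1/(1+e^{0.5520}) = 0.3654
P(1−P) = 0.3654 × 0.6346 = 0.2319
I = α² × P(1−P) = 2.3² × 0.2319 = 1.22666

1.2267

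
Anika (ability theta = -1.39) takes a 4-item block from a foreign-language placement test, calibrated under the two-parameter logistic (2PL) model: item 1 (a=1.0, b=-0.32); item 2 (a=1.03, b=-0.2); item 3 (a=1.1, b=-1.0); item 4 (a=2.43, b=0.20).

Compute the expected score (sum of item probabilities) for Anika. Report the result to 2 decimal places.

0.90

P(theta) = 1 / (1 + exp(−a(theta − b)))
P_1 = 1/(1+e^{1.0700}) = 0.2554
P_2 = 1/(1+e^{1.2257}) = 0.2269
P_3 = 1/(1+e^{0.4290}) = 0.3944
P_4 = 1/(1+e^{3.8637}) = 0.0206
E[score] = 0.2554 + 0.2269 + 0.3944 + 0.0206 = 0.8973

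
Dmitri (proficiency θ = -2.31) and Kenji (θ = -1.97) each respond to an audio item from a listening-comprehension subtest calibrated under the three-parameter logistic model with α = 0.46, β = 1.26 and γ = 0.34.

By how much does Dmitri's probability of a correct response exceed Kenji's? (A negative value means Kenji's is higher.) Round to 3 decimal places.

-0.015

P(θ) = γ + (1 − γ) · 1 / (1 + exp(−α(θ − β)))
P(Dmitri) = 0.4470  [exponent -1.6422]
P(Kenji) = 0.4618  [exponent -1.4858]
Difference = 0.4470 − 0.4618 = -0.0148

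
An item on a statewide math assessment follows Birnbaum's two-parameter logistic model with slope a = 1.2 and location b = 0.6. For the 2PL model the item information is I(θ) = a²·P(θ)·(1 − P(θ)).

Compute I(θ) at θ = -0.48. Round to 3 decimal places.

P = 1/(1+e^{1.2960}) = 0.2148
P(1−P) = 0.2148 × 0.7852 = 0.1687
I = a² × P(1−P) = 1.2² × 0.1687 = 0.24290

0.243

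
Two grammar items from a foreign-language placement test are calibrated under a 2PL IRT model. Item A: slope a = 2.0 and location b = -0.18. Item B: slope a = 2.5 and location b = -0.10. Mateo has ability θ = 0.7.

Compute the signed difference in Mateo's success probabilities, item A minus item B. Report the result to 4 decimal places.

P(θ) = 1 / (1 + exp(−a(θ − b)))
P_A = 0.8532
P_B = 0.8808
P_A − P_B = -0.0276

-0.0276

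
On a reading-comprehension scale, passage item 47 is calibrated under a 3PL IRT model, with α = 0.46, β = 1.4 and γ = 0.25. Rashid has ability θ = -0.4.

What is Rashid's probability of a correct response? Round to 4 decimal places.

P(θ) = γ + (1 − γ) · 1 / (1 + exp(−α(θ − β)))
Exponent: 0.46 × (-0.4 − 1.4) = -0.8280
1/(1 + e^{0.8280}) = 0.3041
P = 0.25 + 0.75 × 0.3041 = 0.4781

0.4781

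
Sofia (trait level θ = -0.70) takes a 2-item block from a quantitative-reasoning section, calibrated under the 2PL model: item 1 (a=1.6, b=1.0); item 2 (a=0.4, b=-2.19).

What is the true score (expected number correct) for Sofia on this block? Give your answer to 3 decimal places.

0.707

P(θ) = 1 / (1 + exp(−a(θ − b)))
P_1 = 1/(1+e^{2.7200}) = 0.0618
P_2 = 1/(1+e^{-0.5960}) = 0.6447
E[score] = 0.0618 + 0.6447 = 0.7065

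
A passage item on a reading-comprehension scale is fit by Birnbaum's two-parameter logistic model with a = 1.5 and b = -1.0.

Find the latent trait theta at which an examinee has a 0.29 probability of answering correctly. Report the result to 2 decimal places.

P(theta) = 1 / (1 + exp(−a(theta − b)))
logit = ln(0.2900/0.7100) = -0.8954
theta = b + logit/(a) = -1.0 + (-0.8954)/1.5000 = -1.5969

-1.60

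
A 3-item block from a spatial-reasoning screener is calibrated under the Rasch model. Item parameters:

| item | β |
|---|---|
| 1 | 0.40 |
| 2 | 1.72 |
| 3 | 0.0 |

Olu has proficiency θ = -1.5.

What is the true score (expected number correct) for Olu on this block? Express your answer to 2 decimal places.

P(θ) = 1 / (1 + exp(−(θ − β)))
P_1 = 1/(1+e^{1.9000}) = 0.1301
P_2 = 1/(1+e^{3.2200}) = 0.0384
P_3 = 1/(1+e^{1.5000}) = 0.1824
E[score] = 0.1301 + 0.0384 + 0.1824 = 0.3510

0.35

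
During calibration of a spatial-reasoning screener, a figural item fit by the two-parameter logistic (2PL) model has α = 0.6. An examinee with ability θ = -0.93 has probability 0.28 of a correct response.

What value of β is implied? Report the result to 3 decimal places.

0.644

P(θ) = 1 / (1 + exp(−α(θ − β)))
logit(0.28) = ln(0.28/0.72) = -0.9445
β = θ − logit/(α) = -0.93 − (-0.9445)/0.6000 = 0.6441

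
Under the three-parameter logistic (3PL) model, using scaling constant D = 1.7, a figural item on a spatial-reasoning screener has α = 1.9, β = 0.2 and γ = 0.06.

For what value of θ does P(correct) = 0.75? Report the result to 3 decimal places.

P(θ) = γ + (1 − γ) · 1 / (1 + exp(−D·α(θ − β)))
Remove guessing floor: (0.75 − 0.06)/(1 − 0.06) = 0.7340
logit = ln(0.7340/0.2660) = 1.0152
θ = β + logit/(1.7·α) = 0.2 + 1.0152/3.2300 = 0.5143

0.514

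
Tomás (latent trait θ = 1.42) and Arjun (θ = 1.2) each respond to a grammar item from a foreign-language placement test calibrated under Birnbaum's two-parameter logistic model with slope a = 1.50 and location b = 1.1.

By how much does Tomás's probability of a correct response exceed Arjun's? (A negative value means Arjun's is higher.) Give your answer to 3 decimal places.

0.080

P(θ) = 1 / (1 + exp(−a(θ − b)))
P(Tomás) = 0.6177  [exponent 0.4800]
P(Arjun) = 0.5374  [exponent 0.1500]
Difference = 0.6177 − 0.5374 = 0.0803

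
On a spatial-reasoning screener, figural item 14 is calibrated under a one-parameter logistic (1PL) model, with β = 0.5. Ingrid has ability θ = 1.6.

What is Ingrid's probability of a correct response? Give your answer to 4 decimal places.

P(θ) = 1 / (1 + exp(−(θ − β)))
Exponent: (1.6 − 0.5) = 1.1000
1/(1 + e^{-1.1000}) = 0.7503
P = 0.7503

0.7503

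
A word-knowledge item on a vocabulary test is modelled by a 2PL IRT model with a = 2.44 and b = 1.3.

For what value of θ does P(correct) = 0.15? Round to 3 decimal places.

0.589

P(θ) = 1 / (1 + exp(−a(θ − b)))
logit = ln(0.1500/0.8500) = -1.7346
θ = b + logit/(a) = 1.3 + (-1.7346)/2.4400 = 0.5891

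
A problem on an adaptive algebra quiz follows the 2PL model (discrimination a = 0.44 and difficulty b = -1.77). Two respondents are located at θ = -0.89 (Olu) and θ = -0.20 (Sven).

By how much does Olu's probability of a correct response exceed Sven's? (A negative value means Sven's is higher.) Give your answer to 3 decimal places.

-0.071

P(θ) = 1 / (1 + exp(−a(θ − b)))
P(Olu) = 0.5956  [exponent 0.3872]
P(Sven) = 0.6661  [exponent 0.6908]
Difference = 0.5956 − 0.6661 = -0.0705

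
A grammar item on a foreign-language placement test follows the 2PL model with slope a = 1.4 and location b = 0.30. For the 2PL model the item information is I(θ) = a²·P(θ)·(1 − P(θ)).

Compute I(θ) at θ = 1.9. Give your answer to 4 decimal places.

P = 1/(1+e^{-2.2400}) = 0.9038
P(1−P) = 0.9038 × 0.0962 = 0.0870
I = a² × P(1−P) = 1.4² × 0.0870 = 0.17044

0.1704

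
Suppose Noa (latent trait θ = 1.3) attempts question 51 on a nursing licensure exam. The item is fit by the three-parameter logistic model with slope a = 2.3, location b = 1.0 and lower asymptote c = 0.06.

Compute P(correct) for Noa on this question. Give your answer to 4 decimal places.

P(θ) = c + (1 − c) · 1 / (1 + exp(−a(θ − b)))
Exponent: 2.3 × (1.3 − 1.0) = 0.6900
1/(1 + e^{-0.6900}) = 0.6660
P = 0.06 + 0.94 × 0.6660 = 0.6860

0.6860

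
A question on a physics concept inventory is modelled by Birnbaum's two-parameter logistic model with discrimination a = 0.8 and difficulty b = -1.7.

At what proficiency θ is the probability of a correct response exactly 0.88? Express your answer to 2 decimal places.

0.79

P(θ) = 1 / (1 + exp(−a(θ − b)))
logit = ln(0.8800/0.1200) = 1.9924
θ = b + logit/(a) = -1.7 + 1.9924/0.8000 = 0.7905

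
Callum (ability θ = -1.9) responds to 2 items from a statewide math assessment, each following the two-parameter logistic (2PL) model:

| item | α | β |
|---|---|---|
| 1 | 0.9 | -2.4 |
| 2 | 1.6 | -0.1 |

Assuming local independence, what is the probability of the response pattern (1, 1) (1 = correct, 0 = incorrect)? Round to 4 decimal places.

0.0325

P(θ) = 1 / (1 + exp(−α(θ − β)))
P_1 = 1/(1+e^{-0.4500}) = 0.6106
P_2 = 1/(1+e^{2.8800}) = 0.0532
L = P_1 × P_2 = 0.6106 × 0.0532 = 0.03246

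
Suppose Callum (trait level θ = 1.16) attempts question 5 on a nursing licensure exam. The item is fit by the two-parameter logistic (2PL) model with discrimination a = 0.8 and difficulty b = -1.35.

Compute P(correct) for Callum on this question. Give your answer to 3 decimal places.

0.882

P(θ) = 1 / (1 + exp(−a(θ − b)))
Exponent: 0.8 × (1.16 − (-1.35)) = 2.0080
1/(1 + e^{-2.0080}) = 0.8816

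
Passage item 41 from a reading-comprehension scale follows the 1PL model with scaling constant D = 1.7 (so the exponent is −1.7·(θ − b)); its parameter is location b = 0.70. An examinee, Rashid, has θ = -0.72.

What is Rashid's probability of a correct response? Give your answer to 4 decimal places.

P(θ) = 1 / (1 + exp(−D·(θ − b)))
Exponent: 1.7 × (-0.72 − 0.70) = -2.4140
1/(1 + e^{2.4140}) = 0.0821
P = 0.0821

0.0821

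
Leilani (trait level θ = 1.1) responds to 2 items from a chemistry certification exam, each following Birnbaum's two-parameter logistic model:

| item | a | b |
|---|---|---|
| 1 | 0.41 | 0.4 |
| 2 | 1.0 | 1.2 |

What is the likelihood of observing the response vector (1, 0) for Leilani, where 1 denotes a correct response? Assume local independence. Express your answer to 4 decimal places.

0.2999

P(θ) = 1 / (1 + exp(−a(θ − b)))
P_1 = 1/(1+e^{-0.2870}) = 0.5713
P_2 = 1/(1+e^{0.1000}) = 0.4750
L = P_1 × (1−P_2) = 0.5713 × 0.5250 = 0.29990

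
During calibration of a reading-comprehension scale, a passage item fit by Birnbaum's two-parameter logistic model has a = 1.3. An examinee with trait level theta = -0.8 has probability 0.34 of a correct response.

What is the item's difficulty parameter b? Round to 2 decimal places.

P(theta) = 1 / (1 + exp(−a(theta − b)))
logit(0.34) = ln(0.34/0.66) = -0.6633
b = theta − logit/(a) = -0.8 − (-0.6633)/1.3000 = -0.2898

-0.29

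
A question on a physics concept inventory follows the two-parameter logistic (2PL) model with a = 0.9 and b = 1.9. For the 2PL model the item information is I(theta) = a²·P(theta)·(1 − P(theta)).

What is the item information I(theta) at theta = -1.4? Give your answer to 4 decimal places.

P = 1/(1+e^{2.9700}) = 0.0488
P(1−P) = 0.0488 × 0.9512 = 0.0464
I = a² × P(1−P) = 0.9² × 0.0464 = 0.03760

0.0376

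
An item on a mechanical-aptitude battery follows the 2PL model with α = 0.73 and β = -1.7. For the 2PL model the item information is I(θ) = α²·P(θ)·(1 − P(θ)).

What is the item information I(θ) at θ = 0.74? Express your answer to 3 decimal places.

P = 1/(1+e^{-1.7812}) = 0.8558
P(1−P) = 0.8558 × 0.1442 = 0.1234
I = α² × P(1−P) = 0.73² × 0.1234 = 0.06575

0.066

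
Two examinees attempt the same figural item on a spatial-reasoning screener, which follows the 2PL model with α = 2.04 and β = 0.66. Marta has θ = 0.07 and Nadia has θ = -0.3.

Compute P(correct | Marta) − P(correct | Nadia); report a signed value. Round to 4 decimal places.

0.1072

P(θ) = 1 / (1 + exp(−α(θ − β)))
P(Marta) = 0.2308  [exponent -1.2036]
P(Nadia) = 0.1236  [exponent -1.9584]
Difference = 0.2308 − 0.1236 = 0.1072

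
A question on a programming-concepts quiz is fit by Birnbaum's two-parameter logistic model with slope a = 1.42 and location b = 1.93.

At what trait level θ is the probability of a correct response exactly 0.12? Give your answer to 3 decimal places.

P(θ) = 1 / (1 + exp(−a(θ − b)))
logit = ln(0.1200/0.8800) = -1.9924
θ = b + logit/(a) = 1.93 + (-1.9924)/1.4200 = 0.5269

0.527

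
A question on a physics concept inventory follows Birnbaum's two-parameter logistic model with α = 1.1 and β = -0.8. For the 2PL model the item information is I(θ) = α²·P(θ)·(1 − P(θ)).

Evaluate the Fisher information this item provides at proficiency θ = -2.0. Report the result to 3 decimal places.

0.201

P = 1/(1+e^{1.3200}) = 0.2108
P(1−P) = 0.2108 × 0.7892 = 0.1664
I = α² × P(1−P) = 1.1² × 0.1664 = 0.20131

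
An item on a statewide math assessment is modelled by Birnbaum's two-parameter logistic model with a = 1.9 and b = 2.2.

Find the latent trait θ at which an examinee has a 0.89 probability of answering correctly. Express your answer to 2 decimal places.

P(θ) = 1 / (1 + exp(−a(θ − b)))
logit = ln(0.8900/0.1100) = 2.0907
θ = b + logit/(a) = 2.2 + 2.0907/1.9000 = 3.3004

3.30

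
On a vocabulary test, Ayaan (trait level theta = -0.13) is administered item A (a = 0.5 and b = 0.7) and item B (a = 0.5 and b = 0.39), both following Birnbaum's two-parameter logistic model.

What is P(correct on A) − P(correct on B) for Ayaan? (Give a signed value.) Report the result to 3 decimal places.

P(theta) = 1 / (1 + exp(−a(theta − b)))
P_A = 0.3977
P_B = 0.4354
P_A − P_B = -0.0376

-0.038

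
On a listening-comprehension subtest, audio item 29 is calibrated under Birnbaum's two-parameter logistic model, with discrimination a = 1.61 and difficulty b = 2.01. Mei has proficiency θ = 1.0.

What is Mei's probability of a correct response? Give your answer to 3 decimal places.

P(θ) = 1 / (1 + exp(−a(θ − b)))
Exponent: 1.61 × (1.0 − 2.01) = -1.6261
1/(1 + e^{1.6261}) = 0.1644

0.164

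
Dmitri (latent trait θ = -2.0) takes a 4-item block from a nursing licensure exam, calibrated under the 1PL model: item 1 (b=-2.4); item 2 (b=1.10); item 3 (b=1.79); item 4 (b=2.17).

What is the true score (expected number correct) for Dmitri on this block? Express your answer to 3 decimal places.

P(θ) = 1 / (1 + exp(−(θ − b)))
P_1 = 1/(1+e^{-0.4000}) = 0.5987
P_2 = 1/(1+e^{3.1000}) = 0.0431
P_3 = 1/(1+e^{3.7900}) = 0.0221
P_4 = 1/(1+e^{4.1700}) = 0.0152
E[score] = 0.5987 + 0.0431 + 0.0221 + 0.0152 = 0.6791

0.679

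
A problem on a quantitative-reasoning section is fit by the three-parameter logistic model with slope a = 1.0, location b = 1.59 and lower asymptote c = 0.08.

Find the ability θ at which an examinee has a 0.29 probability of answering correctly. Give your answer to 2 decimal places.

P(θ) = c + (1 − c) · 1 / (1 + exp(−a(θ − b)))
Remove guessing floor: (0.29 − 0.08)/(1 − 0.08) = 0.2283
logit = ln(0.2283/0.7717) = -1.2182
θ = b + logit/(a) = 1.59 + (-1.2182)/1.0000 = 0.3718

0.37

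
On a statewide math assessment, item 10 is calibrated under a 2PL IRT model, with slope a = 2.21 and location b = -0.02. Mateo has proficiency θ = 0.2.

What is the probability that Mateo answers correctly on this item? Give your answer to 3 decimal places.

0.619

P(θ) = 1 / (1 + exp(−a(θ − b)))
Exponent: 2.21 × (0.2 − (-0.02)) = 0.4862
1/(1 + e^{-0.4862}) = 0.6192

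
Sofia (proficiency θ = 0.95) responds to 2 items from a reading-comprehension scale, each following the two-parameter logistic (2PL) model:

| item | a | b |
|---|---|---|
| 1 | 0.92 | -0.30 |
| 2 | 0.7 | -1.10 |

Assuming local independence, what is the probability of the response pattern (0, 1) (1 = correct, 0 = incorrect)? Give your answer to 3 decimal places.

0.194

P(θ) = 1 / (1 + exp(−a(θ − b)))
P_1 = 1/(1+e^{-1.1500}) = 0.7595
P_2 = 1/(1+e^{-1.4350}) = 0.8077
L = (1−P_1) × P_2 = 0.2405 × 0.8077 = 0.19424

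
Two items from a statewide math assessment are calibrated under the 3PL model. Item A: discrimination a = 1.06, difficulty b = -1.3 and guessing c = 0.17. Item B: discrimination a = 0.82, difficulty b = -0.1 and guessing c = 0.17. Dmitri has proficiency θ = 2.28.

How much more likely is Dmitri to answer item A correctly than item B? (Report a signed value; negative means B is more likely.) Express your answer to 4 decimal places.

0.0850

P(θ) = c + (1 − c) · 1 / (1 + exp(−a(θ − b)))
P_A = 0.9817
P_B = 0.8968
P_A − P_B = 0.0850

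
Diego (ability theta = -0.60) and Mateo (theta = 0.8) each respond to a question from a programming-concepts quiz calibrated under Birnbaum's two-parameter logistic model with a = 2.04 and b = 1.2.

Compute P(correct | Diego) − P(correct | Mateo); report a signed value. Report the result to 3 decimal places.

P(theta) = 1 / (1 + exp(−a(theta − b)))
P(Diego) = 0.0248  [exponent -3.6720]
P(Mateo) = 0.3066  [exponent -0.8160]
Difference = 0.0248 − 0.3066 = -0.2818

-0.282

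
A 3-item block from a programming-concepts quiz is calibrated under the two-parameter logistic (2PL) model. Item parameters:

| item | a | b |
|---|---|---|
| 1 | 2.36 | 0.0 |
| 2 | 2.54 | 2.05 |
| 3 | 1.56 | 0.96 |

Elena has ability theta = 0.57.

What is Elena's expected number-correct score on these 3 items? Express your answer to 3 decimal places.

P(theta) = 1 / (1 + exp(−a(theta − b)))
P_1 = 1/(1+e^{-1.3452}) = 0.7933
P_2 = 1/(1+e^{3.7592}) = 0.0228
P_3 = 1/(1+e^{0.6084}) = 0.3524
E[score] = 0.7933 + 0.0228 + 0.3524 = 1.1685

1.169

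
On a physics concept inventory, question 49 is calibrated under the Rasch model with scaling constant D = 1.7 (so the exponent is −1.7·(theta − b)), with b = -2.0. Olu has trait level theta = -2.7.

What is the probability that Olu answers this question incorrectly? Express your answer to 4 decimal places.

0.7667

P(theta) = 1 / (1 + exp(−D·(theta − b)))
Exponent: 1.7 × (-2.7 − (-2.0)) = -1.1900
1/(1 + e^{1.1900}) = 0.2333
P = 0.2333
P(incorrect) = 1 − 0.2333 = 0.7667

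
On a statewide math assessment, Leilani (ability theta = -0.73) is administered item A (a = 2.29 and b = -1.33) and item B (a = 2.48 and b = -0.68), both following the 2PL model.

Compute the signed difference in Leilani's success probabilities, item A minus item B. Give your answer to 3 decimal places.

0.329

P(theta) = 1 / (1 + exp(−a(theta − b)))
P_A = 0.7980
P_B = 0.4690
P_A − P_B = 0.3290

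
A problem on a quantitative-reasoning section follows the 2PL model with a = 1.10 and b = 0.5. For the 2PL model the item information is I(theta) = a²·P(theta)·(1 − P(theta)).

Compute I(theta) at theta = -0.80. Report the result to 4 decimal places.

0.1885

P = 1/(1+e^{1.4300}) = 0.1931
P(1−P) = 0.1931 × 0.8069 = 0.1558
I = a² × P(1−P) = 1.10² × 0.1558 = 0.18853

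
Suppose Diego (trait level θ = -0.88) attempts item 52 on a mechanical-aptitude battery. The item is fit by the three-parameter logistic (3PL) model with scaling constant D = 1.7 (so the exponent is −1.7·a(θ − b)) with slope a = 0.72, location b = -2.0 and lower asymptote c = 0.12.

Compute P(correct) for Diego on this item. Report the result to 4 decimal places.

0.8218

P(θ) = c + (1 − c) · 1 / (1 + exp(−D·a(θ − b)))
Exponent: 1.7 × 0.72 × (-0.88 − (-2.0)) = 1.3709
1/(1 + e^{-1.3709}) = 0.7975
P = 0.12 + 0.88 × 0.7975 = 0.8218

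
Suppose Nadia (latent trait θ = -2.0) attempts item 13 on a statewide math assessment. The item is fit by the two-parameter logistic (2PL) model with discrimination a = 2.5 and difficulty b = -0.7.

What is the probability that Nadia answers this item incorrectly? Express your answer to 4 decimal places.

0.9627

P(θ) = 1 / (1 + exp(−a(θ − b)))
Exponent: 2.5 × (-2.0 − (-0.7)) = -3.2500
1/(1 + e^{3.2500}) = 0.0373
P(incorrect) = 1 − 0.0373 = 0.9627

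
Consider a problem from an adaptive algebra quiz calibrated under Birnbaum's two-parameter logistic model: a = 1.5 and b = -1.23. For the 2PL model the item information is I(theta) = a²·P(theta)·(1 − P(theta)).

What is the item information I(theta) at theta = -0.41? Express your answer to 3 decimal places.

0.394

P = 1/(1+e^{-1.2300}) = 0.7738
P(1−P) = 0.7738 × 0.2262 = 0.1750
I = a² × P(1−P) = 1.5² × 0.1750 = 0.39380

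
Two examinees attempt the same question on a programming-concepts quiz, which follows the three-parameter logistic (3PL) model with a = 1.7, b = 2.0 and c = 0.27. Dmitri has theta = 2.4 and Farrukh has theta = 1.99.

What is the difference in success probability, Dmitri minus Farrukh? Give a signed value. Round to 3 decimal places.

0.123

P(theta) = c + (1 − c) · 1 / (1 + exp(−a(theta − b)))
P(Dmitri) = 0.7545  [exponent 0.6800]
P(Farrukh) = 0.6319  [exponent -0.0170]
Difference = 0.7545 − 0.6319 = 0.1226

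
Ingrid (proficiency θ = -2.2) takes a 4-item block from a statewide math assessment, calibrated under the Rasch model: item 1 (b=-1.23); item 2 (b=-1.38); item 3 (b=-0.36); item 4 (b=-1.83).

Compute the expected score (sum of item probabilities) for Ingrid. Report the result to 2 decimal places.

P(θ) = 1 / (1 + exp(−(θ − b)))
P_1 = 1/(1+e^{0.9700}) = 0.2749
P_2 = 1/(1+e^{0.8200}) = 0.3058
P_3 = 1/(1+e^{1.8400}) = 0.1371
P_4 = 1/(1+e^{0.3700}) = 0.4085
E[score] = 0.2749 + 0.3058 + 0.1371 + 0.4085 = 1.1262

1.13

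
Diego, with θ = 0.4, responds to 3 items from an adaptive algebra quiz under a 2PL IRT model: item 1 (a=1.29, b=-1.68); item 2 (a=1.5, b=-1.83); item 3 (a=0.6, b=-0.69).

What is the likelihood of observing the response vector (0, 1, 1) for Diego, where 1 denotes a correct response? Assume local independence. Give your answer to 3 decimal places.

0.041

P(θ) = 1 / (1 + exp(−a(θ − b)))
P_1 = 1/(1+e^{-2.6832}) = 0.9360
P_2 = 1/(1+e^{-3.3450}) = 0.9659
P_3 = 1/(1+e^{-0.6540}) = 0.6579
L = (1−P_1) × P_2 × P_3 = 0.0640 × 0.9659 × 0.6579 = 0.04065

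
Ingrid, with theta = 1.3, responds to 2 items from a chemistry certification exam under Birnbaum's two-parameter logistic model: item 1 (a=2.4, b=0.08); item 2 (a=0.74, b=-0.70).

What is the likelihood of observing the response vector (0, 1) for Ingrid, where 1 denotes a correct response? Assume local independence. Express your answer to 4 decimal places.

P(theta) = 1 / (1 + exp(−a(theta − b)))
P_1 = 1/(1+e^{-2.9280}) = 0.9492
P_2 = 1/(1+e^{-1.4800}) = 0.8146
L = (1−P_1) × P_2 = 0.0508 × 0.8146 = 0.04137

0.0414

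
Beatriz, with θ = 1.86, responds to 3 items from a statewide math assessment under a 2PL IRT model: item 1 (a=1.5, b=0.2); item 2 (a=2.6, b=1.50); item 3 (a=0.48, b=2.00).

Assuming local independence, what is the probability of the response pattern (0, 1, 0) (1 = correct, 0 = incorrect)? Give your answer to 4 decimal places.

P(θ) = 1 / (1 + exp(−a(θ − b)))
P_1 = 1/(1+e^{-2.4900}) = 0.9234
P_2 = 1/(1+e^{-0.9360}) = 0.7183
P_3 = 1/(1+e^{0.0672}) = 0.4832
L = (1−P_1) × P_2 × (1−P_3) = 0.0766 × 0.7183 × 0.5168 = 0.02842

0.0284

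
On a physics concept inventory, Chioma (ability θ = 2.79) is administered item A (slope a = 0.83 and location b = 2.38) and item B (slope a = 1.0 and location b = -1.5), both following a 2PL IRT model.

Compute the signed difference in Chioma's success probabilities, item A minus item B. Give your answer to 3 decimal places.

-0.402

P(θ) = 1 / (1 + exp(−a(θ − b)))
P_A = 0.5843
P_B = 0.9865
P_A − P_B = -0.4022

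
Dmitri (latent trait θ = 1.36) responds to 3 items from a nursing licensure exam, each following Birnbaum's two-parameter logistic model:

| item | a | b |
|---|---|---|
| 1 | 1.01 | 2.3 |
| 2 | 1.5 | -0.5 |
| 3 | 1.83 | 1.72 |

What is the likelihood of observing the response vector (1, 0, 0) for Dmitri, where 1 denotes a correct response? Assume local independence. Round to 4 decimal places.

P(θ) = 1 / (1 + exp(−a(θ − b)))
P_1 = 1/(1+e^{0.9494}) = 0.2790
P_2 = 1/(1+e^{-2.7900}) = 0.9421
P_3 = 1/(1+e^{0.6588}) = 0.3410
L = P_1 × (1−P_2) × (1−P_3) = 0.2790 × 0.0579 × 0.6590 = 0.01064

0.0106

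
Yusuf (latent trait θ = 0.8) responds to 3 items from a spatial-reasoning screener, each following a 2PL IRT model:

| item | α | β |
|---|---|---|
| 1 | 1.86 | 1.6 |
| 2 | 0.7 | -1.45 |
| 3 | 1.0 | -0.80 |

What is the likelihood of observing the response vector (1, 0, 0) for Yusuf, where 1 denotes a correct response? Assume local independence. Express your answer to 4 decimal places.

P(θ) = 1 / (1 + exp(−α(θ − β)))
P_1 = 1/(1+e^{1.4880}) = 0.1842
P_2 = 1/(1+e^{-1.5750}) = 0.8285
P_3 = 1/(1+e^{-1.6000}) = 0.8320
L = P_1 × (1−P_2) × (1−P_3) = 0.1842 × 0.1715 × 0.1680 = 0.00531

0.0053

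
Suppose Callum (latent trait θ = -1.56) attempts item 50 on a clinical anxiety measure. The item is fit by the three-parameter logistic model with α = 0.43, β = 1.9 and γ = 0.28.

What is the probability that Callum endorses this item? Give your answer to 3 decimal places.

0.413

P(θ) = γ + (1 − γ) · 1 / (1 + exp(−α(θ − β)))
Exponent: 0.43 × (-1.56 − 1.9) = -1.4878
1/(1 + e^{1.4878}) = 0.1843
P = 0.28 + 0.72 × 0.1843 = 0.4127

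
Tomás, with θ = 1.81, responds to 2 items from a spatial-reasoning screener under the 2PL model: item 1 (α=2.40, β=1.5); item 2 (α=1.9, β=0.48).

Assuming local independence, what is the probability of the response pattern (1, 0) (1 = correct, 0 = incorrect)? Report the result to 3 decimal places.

P(θ) = 1 / (1 + exp(−α(θ − β)))
P_1 = 1/(1+e^{-0.7440}) = 0.6779
P_2 = 1/(1+e^{-2.5270}) = 0.9260
L = P_1 × (1−P_2) = 0.6779 × 0.0740 = 0.05015

0.050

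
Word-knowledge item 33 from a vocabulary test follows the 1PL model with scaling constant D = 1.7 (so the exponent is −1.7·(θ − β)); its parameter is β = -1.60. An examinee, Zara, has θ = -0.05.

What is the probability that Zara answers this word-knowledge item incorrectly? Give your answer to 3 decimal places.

P(θ) = 1 / (1 + exp(−D·(θ − β)))
Exponent: 1.7 × (-0.05 − (-1.60)) = 2.6350
1/(1 + e^{-2.6350}) = 0.9331
P = 0.9331
P(incorrect) = 1 − 0.9331 = 0.0669

0.067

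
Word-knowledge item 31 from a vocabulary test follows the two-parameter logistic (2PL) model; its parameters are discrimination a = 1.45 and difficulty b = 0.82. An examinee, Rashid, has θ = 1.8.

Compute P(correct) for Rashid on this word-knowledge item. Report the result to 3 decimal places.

0.805

P(θ) = 1 / (1 + exp(−a(θ − b)))
Exponent: 1.45 × (1.8 − 0.82) = 1.4210
1/(1 + e^{-1.4210}) = 0.8055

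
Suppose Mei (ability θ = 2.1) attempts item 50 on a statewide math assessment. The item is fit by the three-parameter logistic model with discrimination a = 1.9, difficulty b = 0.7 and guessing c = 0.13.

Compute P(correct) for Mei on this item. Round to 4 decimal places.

P(θ) = c + (1 − c) · 1 / (1 + exp(−a(θ − b)))
Exponent: 1.9 × (2.1 − 0.7) = 2.6600
1/(1 + e^{-2.6600}) = 0.9346
P = 0.13 + 0.87 × 0.9346 = 0.9431

0.9431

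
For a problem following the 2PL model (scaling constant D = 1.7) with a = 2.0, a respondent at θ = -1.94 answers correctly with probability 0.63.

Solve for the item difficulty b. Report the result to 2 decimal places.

-2.10

P(θ) = 1 / (1 + exp(−D·a(θ − b)))
logit(0.63) = ln(0.63/0.37) = 0.5322
b = θ − logit/(1.7·a) = -1.94 − 0.5322/3.4000 = -2.0965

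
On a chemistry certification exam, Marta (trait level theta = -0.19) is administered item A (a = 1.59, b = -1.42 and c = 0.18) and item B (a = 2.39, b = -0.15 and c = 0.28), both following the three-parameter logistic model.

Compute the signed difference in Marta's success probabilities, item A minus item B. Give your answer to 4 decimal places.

P(theta) = c + (1 − c) · 1 / (1 + exp(−a(theta − b)))
P_A = 0.8984
P_B = 0.6228
P_A − P_B = 0.2756

0.2756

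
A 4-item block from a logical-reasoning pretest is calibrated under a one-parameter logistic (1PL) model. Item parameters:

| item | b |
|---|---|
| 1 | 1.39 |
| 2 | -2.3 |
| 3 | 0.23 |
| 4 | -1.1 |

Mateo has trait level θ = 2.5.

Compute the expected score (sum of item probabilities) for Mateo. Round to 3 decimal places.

P(θ) = 1 / (1 + exp(−(θ − b)))
P_1 = 1/(1+e^{-1.1100}) = 0.7521
P_2 = 1/(1+e^{-4.8000}) = 0.9918
P_3 = 1/(1+e^{-2.2700}) = 0.9064
P_4 = 1/(1+e^{-3.6000}) = 0.9734
E[score] = 0.7521 + 0.9918 + 0.9064 + 0.9734 = 3.6237

3.624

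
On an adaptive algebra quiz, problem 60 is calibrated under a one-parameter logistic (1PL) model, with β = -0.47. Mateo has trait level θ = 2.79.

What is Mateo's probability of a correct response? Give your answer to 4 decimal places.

P(θ) = 1 / (1 + exp(−(θ − β)))
Exponent: (2.79 − (-0.47)) = 3.2600
1/(1 + e^{-3.2600}) = 0.9630
P = 0.9630

0.9630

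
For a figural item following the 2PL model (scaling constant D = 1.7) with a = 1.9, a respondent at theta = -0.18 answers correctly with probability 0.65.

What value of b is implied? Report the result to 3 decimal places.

-0.372

P(theta) = 1 / (1 + exp(−D·a(theta − b)))
logit(0.65) = ln(0.65/0.35) = 0.6190
b = theta − logit/(1.7·a) = -0.18 − 0.6190/3.2300 = -0.3717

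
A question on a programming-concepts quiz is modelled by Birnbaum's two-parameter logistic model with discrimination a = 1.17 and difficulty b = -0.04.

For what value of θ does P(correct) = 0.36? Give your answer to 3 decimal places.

P(θ) = 1 / (1 + exp(−a(θ − b)))
logit = ln(0.3600/0.6400) = -0.5754
θ = b + logit/(a) = -0.04 + (-0.5754)/1.1700 = -0.5318

-0.532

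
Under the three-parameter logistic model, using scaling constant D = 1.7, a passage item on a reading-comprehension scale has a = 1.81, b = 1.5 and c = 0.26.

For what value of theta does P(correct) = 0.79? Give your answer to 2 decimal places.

P(theta) = c + (1 − c) · 1 / (1 + exp(−D·a(theta − b)))
Remove guessing floor: (0.79 − 0.26)/(1 − 0.26) = 0.7162
logit = ln(0.7162/0.2838) = 0.9258
theta = b + logit/(1.7·a) = 1.5 + 0.9258/3.0770 = 1.8009

1.80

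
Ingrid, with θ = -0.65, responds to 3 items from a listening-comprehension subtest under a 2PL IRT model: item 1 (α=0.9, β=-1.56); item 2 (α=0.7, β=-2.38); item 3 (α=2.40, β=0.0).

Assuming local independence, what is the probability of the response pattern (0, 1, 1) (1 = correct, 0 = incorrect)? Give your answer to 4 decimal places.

P(θ) = 1 / (1 + exp(−α(θ − β)))
P_1 = 1/(1+e^{-0.8190}) = 0.6940
P_2 = 1/(1+e^{-1.2110}) = 0.7705
P_3 = 1/(1+e^{1.5600}) = 0.1736
L = (1−P_1) × P_2 × P_3 = 0.3060 × 0.7705 × 0.1736 = 0.04094

0.0409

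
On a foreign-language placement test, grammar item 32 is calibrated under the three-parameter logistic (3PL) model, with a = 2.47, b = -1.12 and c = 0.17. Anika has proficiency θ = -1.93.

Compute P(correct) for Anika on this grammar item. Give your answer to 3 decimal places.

P(θ) = c + (1 − c) · 1 / (1 + exp(−a(θ − b)))
Exponent: 2.47 × (-1.93 − (-1.12)) = -2.0007
1/(1 + e^{2.0007}) = 0.1191
P = 0.17 + 0.83 × 0.1191 = 0.2689

0.269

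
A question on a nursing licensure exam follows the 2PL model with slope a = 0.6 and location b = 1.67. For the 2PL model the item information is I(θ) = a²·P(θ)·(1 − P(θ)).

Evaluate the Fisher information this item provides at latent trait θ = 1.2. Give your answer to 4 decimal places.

0.0882

P = 1/(1+e^{0.2820}) = 0.4300
P(1−P) = 0.4300 × 0.5700 = 0.2451
I = a² × P(1−P) = 0.6² × 0.2451 = 0.08823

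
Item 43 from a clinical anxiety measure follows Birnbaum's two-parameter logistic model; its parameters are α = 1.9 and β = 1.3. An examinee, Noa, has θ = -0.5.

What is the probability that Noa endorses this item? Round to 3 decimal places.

0.032

P(θ) = 1 / (1 + exp(−α(θ − β)))
Exponent: 1.9 × (-0.5 − 1.3) = -3.4200
1/(1 + e^{3.4200}) = 0.0317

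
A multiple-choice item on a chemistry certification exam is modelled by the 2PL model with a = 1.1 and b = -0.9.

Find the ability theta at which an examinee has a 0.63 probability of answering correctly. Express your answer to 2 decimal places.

P(theta) = 1 / (1 + exp(−a(theta − b)))
logit = ln(0.6300/0.3700) = 0.5322
theta = b + logit/(a) = -0.9 + 0.5322/1.1000 = -0.4162

-0.42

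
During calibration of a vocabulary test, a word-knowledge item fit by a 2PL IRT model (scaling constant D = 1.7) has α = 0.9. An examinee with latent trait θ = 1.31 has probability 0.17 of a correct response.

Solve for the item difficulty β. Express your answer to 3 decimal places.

2.346

P(θ) = 1 / (1 + exp(−D·α(θ − β)))
logit(0.17) = ln(0.17/0.83) = -1.5856
β = θ − logit/(1.7·α) = 1.31 − (-1.5856)/1.5300 = 2.3464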